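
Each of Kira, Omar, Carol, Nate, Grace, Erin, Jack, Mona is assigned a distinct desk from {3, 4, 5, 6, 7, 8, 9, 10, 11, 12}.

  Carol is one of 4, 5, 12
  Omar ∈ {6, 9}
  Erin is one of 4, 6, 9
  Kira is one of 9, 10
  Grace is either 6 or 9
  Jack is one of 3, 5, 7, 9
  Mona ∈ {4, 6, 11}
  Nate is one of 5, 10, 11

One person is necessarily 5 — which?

Nate

Omar and Grace share exactly the 2 values {6, 9}; by pigeonhole those values go to them, so strike 6, 9 from Kira, Erin, Jack, Mona.
Kira's domain is down to {10}, so Kira = 10. Strike 10 from Nate.
That leaves Erin = 4. So Carol, Mona can't be 4.
Mona's domain is down to {11}, so Mona = 11. So Nate can't be 11.
So 5 goes to Nate.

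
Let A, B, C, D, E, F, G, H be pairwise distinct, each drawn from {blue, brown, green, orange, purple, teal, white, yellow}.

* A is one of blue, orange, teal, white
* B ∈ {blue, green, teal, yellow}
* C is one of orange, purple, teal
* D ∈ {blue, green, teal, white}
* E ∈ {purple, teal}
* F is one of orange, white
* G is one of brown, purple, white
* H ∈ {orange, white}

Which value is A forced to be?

blue

Among the 8 variables, brown fits only G (and all 8 values in {blue, brown, green, orange, purple, teal, white, yellow} must be used), so G = brown.
Among the 7 still-open variables, yellow fits only B (and all 7 values in {blue, green, orange, purple, teal, white, yellow} must be used), so B = yellow.
Among the 6 still-open variables, green fits only D (and all 6 values in {blue, green, orange, purple, teal, white} must be used), so D = green.
The 5 still-open variables draw from only 5 values {blue, orange, purple, teal, white}, so each is used; only A can be blue, hence A = blue.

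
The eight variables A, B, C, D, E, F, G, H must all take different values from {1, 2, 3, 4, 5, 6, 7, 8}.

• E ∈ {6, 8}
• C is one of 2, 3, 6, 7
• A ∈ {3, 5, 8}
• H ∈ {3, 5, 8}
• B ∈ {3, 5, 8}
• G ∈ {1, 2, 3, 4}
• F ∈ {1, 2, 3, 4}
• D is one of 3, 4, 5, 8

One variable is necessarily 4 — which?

D

The 8 variables together cover exactly {1, 2, 3, 4, 5, 6, 7, 8} — 8 values for 8 variables — and 7 appears only in C's list, so C = 7.
The 7 still-open variables draw from only 7 values {1, 2, 3, 4, 5, 6, 8}, so each is used; only E can be 6, hence E = 6.
The 3 variables A, B, H are confined to {3, 5, 8}, which locks those values in; drop them from D, F, G.
So 4 goes to D.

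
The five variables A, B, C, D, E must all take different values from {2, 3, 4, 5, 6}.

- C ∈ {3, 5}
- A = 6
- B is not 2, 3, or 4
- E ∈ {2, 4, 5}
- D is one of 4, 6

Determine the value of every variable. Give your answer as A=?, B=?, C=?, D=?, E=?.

A=6, B=5, C=3, D=4, E=2

A has just one choice, so A = 6. Strike 6 from B, D.
That leaves B = 5. So C, E can't be 5.
That leaves C = 3.
D must be 4 (only option left). Eliminate 4 elsewhere: E.
E has just one choice, so E = 2.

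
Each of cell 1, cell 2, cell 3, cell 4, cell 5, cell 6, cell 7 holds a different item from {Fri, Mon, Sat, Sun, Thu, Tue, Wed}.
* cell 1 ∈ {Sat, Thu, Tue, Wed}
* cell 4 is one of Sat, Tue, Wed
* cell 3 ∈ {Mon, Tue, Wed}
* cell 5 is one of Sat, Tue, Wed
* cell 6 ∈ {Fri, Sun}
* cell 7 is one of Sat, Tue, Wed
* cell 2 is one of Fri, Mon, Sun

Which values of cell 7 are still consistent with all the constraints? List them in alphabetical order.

Sat, Tue, Wed

The 7 variables draw from only 7 values {Fri, Mon, Sat, Sun, Thu, Tue, Wed}, so each is used; only cell 1 can be Thu, hence cell 1 = Thu.
The 3 variables cell 4, cell 5, cell 7 are confined to {Sat, Tue, Wed}, which locks those values in; drop them from cell 3.
cell 3 has just one choice, so cell 3 = Mon. Remove Mon from cell 2.
No further eliminations apply; cell 7 can still be any of Sat, Tue, Wed.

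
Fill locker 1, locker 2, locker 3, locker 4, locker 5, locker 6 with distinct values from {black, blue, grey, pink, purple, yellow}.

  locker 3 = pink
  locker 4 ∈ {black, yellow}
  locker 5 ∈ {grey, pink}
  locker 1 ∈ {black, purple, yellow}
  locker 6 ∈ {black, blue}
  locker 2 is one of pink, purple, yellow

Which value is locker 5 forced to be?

grey

locker 3's domain is down to {pink}, so locker 3 = pink. Remove pink from locker 2, locker 5.
So locker 5 = grey.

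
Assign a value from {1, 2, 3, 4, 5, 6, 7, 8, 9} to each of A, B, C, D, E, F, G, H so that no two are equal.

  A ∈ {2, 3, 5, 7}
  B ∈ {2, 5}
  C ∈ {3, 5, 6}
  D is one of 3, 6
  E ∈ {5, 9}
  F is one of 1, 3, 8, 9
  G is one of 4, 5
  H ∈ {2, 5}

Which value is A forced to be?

B and H between them cover only {2, 5} — a naked pair. Remove those values from A, C, E, G.
E must be 9 (only option left). So F can't be 9.
That leaves G = 4.
The 2 variables C and D are confined to {3, 6}, which locks those values in; drop them from A, F.
So A = 7.

7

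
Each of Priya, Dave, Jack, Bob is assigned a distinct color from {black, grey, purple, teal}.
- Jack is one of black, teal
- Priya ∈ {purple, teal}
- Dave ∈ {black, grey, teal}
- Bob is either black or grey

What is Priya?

purple

The 4 variables together cover exactly {black, grey, purple, teal} — 4 values for 4 variables — and purple appears only in Priya's list, so Priya = purple.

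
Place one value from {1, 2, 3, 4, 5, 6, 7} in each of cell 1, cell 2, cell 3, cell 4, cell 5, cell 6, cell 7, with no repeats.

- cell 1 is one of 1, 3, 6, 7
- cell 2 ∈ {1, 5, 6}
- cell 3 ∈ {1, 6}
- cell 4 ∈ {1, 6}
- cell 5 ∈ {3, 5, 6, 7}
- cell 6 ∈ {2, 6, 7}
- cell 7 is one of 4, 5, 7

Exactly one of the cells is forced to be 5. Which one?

Among the 7 variables, 2 fits only cell 6 (and all 7 values in {1, 2, 3, 4, 5, 6, 7} must be used), so cell 6 = 2.
The 6 still-open variables draw from only 6 values {1, 3, 4, 5, 6, 7}, so each is used; only cell 7 can be 4, hence cell 7 = 4.
cell 3 and cell 4 share exactly the 2 values {1, 6}; by pigeonhole those values go to them, so strike 1, 6 from cell 1, cell 2, cell 5.

cell 2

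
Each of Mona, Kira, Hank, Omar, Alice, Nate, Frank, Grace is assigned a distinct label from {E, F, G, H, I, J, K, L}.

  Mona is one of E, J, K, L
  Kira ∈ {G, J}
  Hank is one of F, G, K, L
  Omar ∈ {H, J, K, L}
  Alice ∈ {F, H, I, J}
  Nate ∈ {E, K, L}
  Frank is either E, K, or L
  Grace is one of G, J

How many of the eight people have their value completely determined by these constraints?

The 8 variables together cover exactly {E, F, G, H, I, J, K, L} — 8 values for 8 variables — and I appears only in Alice's list, so Alice = I.
The 7 still-open variables draw from only 7 values {E, F, G, H, J, K, L}, so each is used; only Hank can be F, hence Hank = F.
The 6 still-open variables draw from only 6 values {E, G, H, J, K, L}, so each is used; only Omar can be H, hence Omar = H.
Kira and Grace between them cover only {G, J} — a naked pair. Remove those values from Mona.
Determined: Hank=F, Omar=H, Alice=I. The other people each still have more than one consistent value. That makes 3.

3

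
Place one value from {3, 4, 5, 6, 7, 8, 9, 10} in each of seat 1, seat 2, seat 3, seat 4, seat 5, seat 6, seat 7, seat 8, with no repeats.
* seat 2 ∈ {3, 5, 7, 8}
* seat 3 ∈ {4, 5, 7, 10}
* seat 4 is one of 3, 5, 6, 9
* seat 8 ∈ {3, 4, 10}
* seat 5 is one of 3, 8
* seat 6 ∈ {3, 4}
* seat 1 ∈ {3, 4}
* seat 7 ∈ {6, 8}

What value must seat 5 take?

Among the 8 variables, 9 fits only seat 4 (and all 8 values in {3, 4, 5, 6, 7, 8, 9, 10} must be used), so seat 4 = 9.
The 7 still-open variables together cover exactly {3, 4, 5, 6, 7, 8, 10} — 7 values for 7 variables — and 6 appears only in seat 7's list, so seat 7 = 6.
The 2 variables seat 1 and seat 6 are confined to {3, 4}, which locks those values in; drop them from seat 2, seat 3, seat 5, seat 8.
So seat 5 = 8.

8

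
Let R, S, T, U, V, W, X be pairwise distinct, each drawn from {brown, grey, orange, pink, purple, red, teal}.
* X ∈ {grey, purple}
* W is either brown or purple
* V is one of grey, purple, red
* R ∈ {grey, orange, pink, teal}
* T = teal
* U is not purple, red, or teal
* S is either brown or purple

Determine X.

T must be teal (only option left). Eliminate teal elsewhere: R.
The 6 still-open variables draw from only 6 values {brown, grey, orange, pink, purple, red}, so each is used; only V can be red, hence V = red.
S and W share exactly the 2 values {brown, purple}; by pigeonhole those values go to them, so strike brown, purple from U, X.
So X = grey.

grey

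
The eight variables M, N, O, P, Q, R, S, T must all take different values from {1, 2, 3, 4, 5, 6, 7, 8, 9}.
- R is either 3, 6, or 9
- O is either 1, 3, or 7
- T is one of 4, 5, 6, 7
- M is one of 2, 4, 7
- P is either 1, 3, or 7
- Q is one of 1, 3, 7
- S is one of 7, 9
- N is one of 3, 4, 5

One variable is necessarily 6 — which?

R

The 8 variables draw from only 8 values {1, 2, 3, 4, 5, 6, 7, 9}, so each is used; only M can be 2, hence M = 2.
O, P, Q between them cover only {1, 3, 7} — a naked triple. Remove those values from N, R, S, T.
That leaves S = 9. So R can't be 9.
So 6 goes to R.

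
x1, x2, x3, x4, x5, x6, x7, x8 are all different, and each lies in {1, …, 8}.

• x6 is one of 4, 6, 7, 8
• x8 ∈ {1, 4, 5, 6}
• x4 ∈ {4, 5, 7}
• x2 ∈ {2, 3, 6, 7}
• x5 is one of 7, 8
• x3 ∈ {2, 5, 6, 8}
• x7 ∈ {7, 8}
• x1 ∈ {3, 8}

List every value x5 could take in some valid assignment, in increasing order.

The 8 variables draw from only 8 values {1, 2, 3, 4, 5, 6, 7, 8}, so each is used; only x8 can be 1, hence x8 = 1.
The 2 variables x5 and x7 are confined to {7, 8}, which locks those values in; drop them from x1, x2, x3, x4, x6.
That leaves x1 = 3. Eliminate 3 elsewhere: x2.
No further eliminations apply; x5 can still be any of 7, 8.

7, 8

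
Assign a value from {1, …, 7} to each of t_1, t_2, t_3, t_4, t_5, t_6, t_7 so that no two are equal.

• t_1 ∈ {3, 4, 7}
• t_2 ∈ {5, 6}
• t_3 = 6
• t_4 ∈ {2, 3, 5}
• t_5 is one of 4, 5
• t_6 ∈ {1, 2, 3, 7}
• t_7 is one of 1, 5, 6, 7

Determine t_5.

4

t_3 has just one choice, so t_3 = 6. Remove 6 from t_2, t_7.
t_2 has just one choice, so t_2 = 5. Eliminate 5 elsewhere: t_4, t_5, t_7.
So t_5 = 4.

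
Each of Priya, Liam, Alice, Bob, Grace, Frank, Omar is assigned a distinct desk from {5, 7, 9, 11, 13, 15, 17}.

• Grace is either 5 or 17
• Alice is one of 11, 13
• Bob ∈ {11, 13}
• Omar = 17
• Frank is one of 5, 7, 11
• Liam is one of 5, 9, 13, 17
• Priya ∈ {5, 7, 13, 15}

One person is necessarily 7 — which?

Frank

Omar's domain is down to {17}, so Omar = 17. Strike 17 from Liam, Grace.
Grace must be 5 (only option left). Strike 5 from Priya, Liam, Frank.
Among the 5 still-open variables, 9 fits only Liam (and all 5 values in {7, 9, 11, 13, 15} must be used), so Liam = 9.
Among the 4 still-open variables, 15 fits only Priya (and all 4 values in {7, 11, 13, 15} must be used), so Priya = 15.
Among the 3 still-open variables, 7 fits only Frank (and all 3 values in {7, 11, 13} must be used), so Frank = 7.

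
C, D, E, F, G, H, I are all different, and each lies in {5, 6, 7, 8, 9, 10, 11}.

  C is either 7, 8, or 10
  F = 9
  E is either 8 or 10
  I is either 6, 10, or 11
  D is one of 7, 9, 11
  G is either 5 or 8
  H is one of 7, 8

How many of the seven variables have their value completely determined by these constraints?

F's domain is down to {9}, so F = 9. Strike 9 from D.
The 6 still-open variables together cover exactly {5, 6, 7, 8, 10, 11} — 6 values for 6 variables — and 5 appears only in G's list, so G = 5.
The 5 still-open variables draw from only 5 values {6, 7, 8, 10, 11}, so each is used; only I can be 6, hence I = 6.
Among the 4 still-open variables, 11 fits only D (and all 4 values in {7, 8, 10, 11} must be used), so D = 11.
Determined: D=11, F=9, G=5, I=6. The other variables each still have more than one consistent value. That makes 4.

4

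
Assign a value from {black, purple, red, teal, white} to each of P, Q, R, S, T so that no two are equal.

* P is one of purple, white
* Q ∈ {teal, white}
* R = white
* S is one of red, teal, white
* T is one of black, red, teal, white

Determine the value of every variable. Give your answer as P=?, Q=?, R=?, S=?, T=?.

R's domain is down to {white}, so R = white. Eliminate white elsewhere: P, Q, S, T.
P's domain is down to {purple}, so P = purple.
Q has just one choice, so Q = teal. So S, T can't be teal.
S must be red (only option left). So T can't be red.
T must be black (only option left).

P=purple, Q=teal, R=white, S=red, T=black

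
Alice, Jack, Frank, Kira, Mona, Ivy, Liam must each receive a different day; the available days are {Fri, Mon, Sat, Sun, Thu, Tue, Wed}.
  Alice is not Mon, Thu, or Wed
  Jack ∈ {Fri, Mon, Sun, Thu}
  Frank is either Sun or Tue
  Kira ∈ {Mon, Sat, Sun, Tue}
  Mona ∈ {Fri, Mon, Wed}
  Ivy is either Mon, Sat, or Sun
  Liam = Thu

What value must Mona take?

Wed

Liam has just one choice, so Liam = Thu. Eliminate Thu elsewhere: Jack.
The 6 still-open variables together cover exactly {Fri, Mon, Sat, Sun, Tue, Wed} — 6 values for 6 variables — and Wed appears only in Mona's list, so Mona = Wed.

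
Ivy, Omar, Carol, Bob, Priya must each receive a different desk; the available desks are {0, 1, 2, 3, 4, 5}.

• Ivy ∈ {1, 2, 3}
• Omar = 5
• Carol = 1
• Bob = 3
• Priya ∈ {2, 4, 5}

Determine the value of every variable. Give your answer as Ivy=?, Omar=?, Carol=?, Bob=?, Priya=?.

Ivy=2, Omar=5, Carol=1, Bob=3, Priya=4

Omar has just one choice, so Omar = 5. Remove 5 from Priya.
Carol's domain is down to {1}, so Carol = 1. Remove 1 from Ivy.
Bob has just one choice, so Bob = 3. Remove 3 from Ivy.
Ivy has just one choice, so Ivy = 2. Remove 2 from Priya.
That leaves Priya = 4.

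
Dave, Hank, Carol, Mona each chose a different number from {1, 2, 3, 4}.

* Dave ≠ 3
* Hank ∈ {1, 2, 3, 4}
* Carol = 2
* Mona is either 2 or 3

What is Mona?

3

Carol must be 2 (only option left). So Dave, Hank, Mona can't be 2.
So Mona = 3.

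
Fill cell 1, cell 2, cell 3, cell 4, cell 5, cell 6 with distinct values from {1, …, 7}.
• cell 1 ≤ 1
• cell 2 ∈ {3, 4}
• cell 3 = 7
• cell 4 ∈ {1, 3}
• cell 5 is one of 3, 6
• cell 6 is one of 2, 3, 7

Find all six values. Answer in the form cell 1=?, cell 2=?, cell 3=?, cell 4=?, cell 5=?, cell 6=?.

cell 1=1, cell 2=4, cell 3=7, cell 4=3, cell 5=6, cell 6=2

cell 1's domain is down to {1}, so cell 1 = 1. Remove 1 from cell 4.
cell 3 has just one choice, so cell 3 = 7. Strike 7 from cell 6.
That leaves cell 4 = 3. So cell 2, cell 5, cell 6 can't be 3.
cell 5 must be 6 (only option left).
cell 6's domain is down to {2}, so cell 6 = 2.
That leaves cell 2 = 4.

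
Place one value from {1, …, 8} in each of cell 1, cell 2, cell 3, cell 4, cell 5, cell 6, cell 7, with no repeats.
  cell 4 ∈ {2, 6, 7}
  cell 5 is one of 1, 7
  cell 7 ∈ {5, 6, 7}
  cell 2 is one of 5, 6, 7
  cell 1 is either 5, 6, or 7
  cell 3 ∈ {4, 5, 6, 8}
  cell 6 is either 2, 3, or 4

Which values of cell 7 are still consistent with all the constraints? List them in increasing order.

The 3 variables cell 1, cell 2, cell 7 are confined to {5, 6, 7}, which locks those values in; drop them from cell 3, cell 4, cell 5.
cell 4 must be 2 (only option left). Strike 2 from cell 6.
cell 5 has just one choice, so cell 5 = 1.
No further eliminations apply; cell 7 can still be any of 5, 6, 7.

5, 6, 7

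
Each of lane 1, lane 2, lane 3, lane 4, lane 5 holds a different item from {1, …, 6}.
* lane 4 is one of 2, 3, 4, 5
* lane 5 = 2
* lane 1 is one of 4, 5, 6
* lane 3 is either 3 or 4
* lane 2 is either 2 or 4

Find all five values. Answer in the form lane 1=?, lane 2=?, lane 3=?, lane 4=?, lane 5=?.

lane 5's domain is down to {2}, so lane 5 = 2. Strike 2 from lane 2, lane 4.
That leaves lane 2 = 4. Remove 4 from lane 1, lane 3, lane 4.
That leaves lane 3 = 3. Strike 3 from lane 4.
That leaves lane 4 = 5. So lane 1 can't be 5.
lane 1's domain is down to {6}, so lane 1 = 6.

lane 1=6, lane 2=4, lane 3=3, lane 4=5, lane 5=2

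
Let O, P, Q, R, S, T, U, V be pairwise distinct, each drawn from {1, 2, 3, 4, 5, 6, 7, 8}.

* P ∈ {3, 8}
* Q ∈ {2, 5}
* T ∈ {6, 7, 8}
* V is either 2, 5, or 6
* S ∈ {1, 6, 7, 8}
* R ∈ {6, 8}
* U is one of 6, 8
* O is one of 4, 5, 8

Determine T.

The 8 variables draw from only 8 values {1, 2, 3, 4, 5, 6, 7, 8}, so each is used; only S can be 1, hence S = 1.
Among the 7 still-open variables, 3 fits only P (and all 7 values in {2, 3, 4, 5, 6, 7, 8} must be used), so P = 3.
The 6 still-open variables together cover exactly {2, 4, 5, 6, 7, 8} — 6 values for 6 variables — and 4 appears only in O's list, so O = 4.
The 5 still-open variables draw from only 5 values {2, 5, 6, 7, 8}, so each is used; only T can be 7, hence T = 7.

7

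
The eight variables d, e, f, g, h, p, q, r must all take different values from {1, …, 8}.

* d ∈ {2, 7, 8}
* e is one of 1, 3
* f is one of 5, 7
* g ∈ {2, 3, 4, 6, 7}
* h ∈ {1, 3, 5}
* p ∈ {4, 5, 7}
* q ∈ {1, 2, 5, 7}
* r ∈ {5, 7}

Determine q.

2

Among the 8 variables, 6 fits only g (and all 8 values in {1, 2, 3, 4, 5, 6, 7, 8} must be used), so g = 6.
The 7 still-open variables together cover exactly {1, 2, 3, 4, 5, 7, 8} — 7 values for 7 variables — and 4 appears only in p's list, so p = 4.
The 6 still-open variables draw from only 6 values {1, 2, 3, 5, 7, 8}, so each is used; only d can be 8, hence d = 8.
The 5 still-open variables together cover exactly {1, 2, 3, 5, 7} — 5 values for 5 variables — and 2 appears only in q's list, so q = 2.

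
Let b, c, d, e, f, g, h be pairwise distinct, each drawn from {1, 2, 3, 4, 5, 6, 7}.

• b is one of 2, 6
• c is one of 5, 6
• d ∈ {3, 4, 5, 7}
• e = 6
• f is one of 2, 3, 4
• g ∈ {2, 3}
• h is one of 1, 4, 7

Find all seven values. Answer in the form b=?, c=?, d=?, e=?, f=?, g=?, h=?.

e has just one choice, so e = 6. So b, c can't be 6.
b has just one choice, so b = 2. So f, g can't be 2.
c has just one choice, so c = 5. Eliminate 5 elsewhere: d.
g has just one choice, so g = 3. So d, f can't be 3.
f must be 4 (only option left). Remove 4 from d, h.
d must be 7 (only option left). So h can't be 7.
h has just one choice, so h = 1.

b=2, c=5, d=7, e=6, f=4, g=3, h=1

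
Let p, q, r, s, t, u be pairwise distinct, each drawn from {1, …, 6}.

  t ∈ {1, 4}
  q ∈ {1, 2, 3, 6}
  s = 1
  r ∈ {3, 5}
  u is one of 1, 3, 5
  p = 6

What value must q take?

2

p's domain is down to {6}, so p = 6. Strike 6 from q.
s's domain is down to {1}, so s = 1. Remove 1 from q, t, u.
That leaves t = 4.
The 3 still-open variables draw from only 3 values {2, 3, 5}, so each is used; only q can be 2, hence q = 2.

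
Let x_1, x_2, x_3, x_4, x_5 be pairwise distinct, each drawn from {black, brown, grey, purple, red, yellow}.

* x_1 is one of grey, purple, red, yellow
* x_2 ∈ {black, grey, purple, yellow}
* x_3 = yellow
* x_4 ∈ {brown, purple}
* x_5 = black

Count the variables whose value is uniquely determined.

x_3 has just one choice, so x_3 = yellow. So x_1, x_2 can't be yellow.
x_5 must be black (only option left). Remove black from x_2.
Determined: x_3=yellow, x_5=black. The other variables each still have more than one consistent value. That makes 2.

2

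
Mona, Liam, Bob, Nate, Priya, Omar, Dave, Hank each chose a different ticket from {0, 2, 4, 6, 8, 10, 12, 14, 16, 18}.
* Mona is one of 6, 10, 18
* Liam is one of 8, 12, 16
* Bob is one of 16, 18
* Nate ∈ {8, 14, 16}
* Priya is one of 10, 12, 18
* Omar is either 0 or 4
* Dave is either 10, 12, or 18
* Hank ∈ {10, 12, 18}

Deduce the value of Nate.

Priya, Dave, Hank share exactly the 3 values {10, 12, 18}; by pigeonhole those values go to them, so strike 10, 12, 18 from Mona, Liam, Bob.
That leaves Mona = 6.
That leaves Bob = 16. Eliminate 16 elsewhere: Liam, Nate.
That leaves Liam = 8. Remove 8 from Nate.
So Nate = 14.

14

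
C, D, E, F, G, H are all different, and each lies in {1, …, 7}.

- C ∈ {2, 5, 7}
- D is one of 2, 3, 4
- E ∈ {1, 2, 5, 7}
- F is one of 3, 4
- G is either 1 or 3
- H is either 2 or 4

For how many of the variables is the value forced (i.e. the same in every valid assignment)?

The 3 variables D, F, H are confined to {2, 3, 4}, which locks those values in; drop them from C, E, G.
G has just one choice, so G = 1. Strike 1 from E.
Determined: G=1. The other variables each still have more than one consistent value. That makes 1.

1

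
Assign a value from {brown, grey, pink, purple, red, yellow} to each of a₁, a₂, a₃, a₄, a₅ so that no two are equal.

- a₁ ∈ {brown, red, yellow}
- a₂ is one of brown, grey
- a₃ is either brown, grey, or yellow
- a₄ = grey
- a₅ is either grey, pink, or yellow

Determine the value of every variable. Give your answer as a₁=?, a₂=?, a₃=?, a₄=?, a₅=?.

a₁=red, a₂=brown, a₃=yellow, a₄=grey, a₅=pink

a₄ has just one choice, so a₄ = grey. So a₂, a₃, a₅ can't be grey.
a₂'s domain is down to {brown}, so a₂ = brown. So a₁, a₃ can't be brown.
a₃ must be yellow (only option left). Eliminate yellow elsewhere: a₁, a₅.
a₅'s domain is down to {pink}, so a₅ = pink.
a₁ must be red (only option left).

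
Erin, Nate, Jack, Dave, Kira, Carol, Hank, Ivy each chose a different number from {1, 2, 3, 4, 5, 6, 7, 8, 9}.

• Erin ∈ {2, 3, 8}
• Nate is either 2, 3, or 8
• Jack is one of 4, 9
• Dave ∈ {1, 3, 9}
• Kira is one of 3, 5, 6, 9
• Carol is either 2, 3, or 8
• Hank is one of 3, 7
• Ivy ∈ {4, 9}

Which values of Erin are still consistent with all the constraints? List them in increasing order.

Jack and Ivy share exactly the 2 values {4, 9}; by pigeonhole those values go to them, so strike 4, 9 from Dave, Kira.
The 3 variables Erin, Nate, Carol are confined to {2, 3, 8}, which locks those values in; drop them from Dave, Kira, Hank.
Dave must be 1 (only option left).
Hank must be 7 (only option left).
No further eliminations apply; Erin can still be any of 2, 3, 8.

2, 3, 8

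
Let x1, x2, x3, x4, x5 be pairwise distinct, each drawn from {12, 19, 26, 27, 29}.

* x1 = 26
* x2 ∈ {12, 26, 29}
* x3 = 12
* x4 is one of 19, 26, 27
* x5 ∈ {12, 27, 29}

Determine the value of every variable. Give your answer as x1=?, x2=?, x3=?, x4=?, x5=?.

x1 has just one choice, so x1 = 26. Remove 26 from x2, x4.
x3's domain is down to {12}, so x3 = 12. Remove 12 from x2, x5.
That leaves x2 = 29. Eliminate 29 elsewhere: x5.
x5 has just one choice, so x5 = 27. So x4 can't be 27.
x4's domain is down to {19}, so x4 = 19.

x1=26, x2=29, x3=12, x4=19, x5=27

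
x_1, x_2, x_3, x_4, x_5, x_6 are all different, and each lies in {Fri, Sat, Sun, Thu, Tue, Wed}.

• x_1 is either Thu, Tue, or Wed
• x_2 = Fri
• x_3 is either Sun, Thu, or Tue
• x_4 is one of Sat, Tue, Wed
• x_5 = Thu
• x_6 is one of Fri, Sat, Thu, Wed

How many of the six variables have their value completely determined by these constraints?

3

x_2 must be Fri (only option left). So x_6 can't be Fri.
x_5 has just one choice, so x_5 = Thu. Remove Thu from x_1, x_3, x_6.
The 4 still-open variables together cover exactly {Sat, Sun, Tue, Wed} — 4 values for 4 variables — and Sun appears only in x_3's list, so x_3 = Sun.
Determined: x_2=Fri, x_3=Sun, x_5=Thu. The other variables each still have more than one consistent value. That makes 3.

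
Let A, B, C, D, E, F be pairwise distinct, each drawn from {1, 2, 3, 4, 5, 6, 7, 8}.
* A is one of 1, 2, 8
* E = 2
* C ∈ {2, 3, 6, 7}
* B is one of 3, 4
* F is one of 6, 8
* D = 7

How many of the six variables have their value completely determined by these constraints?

D has just one choice, so D = 7. Eliminate 7 elsewhere: C.
E has just one choice, so E = 2. Remove 2 from A, C.
Determined: D=7, E=2. The other variables each still have more than one consistent value. That makes 2.

2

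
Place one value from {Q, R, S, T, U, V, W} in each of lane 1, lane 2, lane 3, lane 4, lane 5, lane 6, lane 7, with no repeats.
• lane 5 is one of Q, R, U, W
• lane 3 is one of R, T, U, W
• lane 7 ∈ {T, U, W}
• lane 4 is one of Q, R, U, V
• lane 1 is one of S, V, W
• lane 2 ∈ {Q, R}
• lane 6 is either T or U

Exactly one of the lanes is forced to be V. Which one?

Among the 7 variables, S fits only lane 1 (and all 7 values in {Q, R, S, T, U, V, W} must be used), so lane 1 = S.
The 6 still-open variables draw from only 6 values {Q, R, T, U, V, W}, so each is used; only lane 4 can be V, hence lane 4 = V.

lane 4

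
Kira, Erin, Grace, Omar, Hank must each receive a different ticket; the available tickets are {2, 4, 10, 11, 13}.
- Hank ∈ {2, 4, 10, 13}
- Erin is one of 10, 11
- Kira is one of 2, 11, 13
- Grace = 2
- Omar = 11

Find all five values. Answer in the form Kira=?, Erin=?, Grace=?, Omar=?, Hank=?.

Kira=13, Erin=10, Grace=2, Omar=11, Hank=4

Grace has just one choice, so Grace = 2. Strike 2 from Kira, Hank.
Omar must be 11 (only option left). Eliminate 11 elsewhere: Kira, Erin.
Kira's domain is down to {13}, so Kira = 13. Remove 13 from Hank.
Erin has just one choice, so Erin = 10. Eliminate 10 elsewhere: Hank.
Hank's domain is down to {4}, so Hank = 4.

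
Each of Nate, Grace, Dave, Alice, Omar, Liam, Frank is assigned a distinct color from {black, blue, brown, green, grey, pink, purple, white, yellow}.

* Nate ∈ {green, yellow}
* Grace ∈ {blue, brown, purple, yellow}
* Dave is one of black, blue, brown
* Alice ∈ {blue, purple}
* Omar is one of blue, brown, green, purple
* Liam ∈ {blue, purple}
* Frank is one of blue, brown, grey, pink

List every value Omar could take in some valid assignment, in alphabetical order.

brown, green

Alice and Liam between them cover only {blue, purple} — a naked pair. Remove those values from Grace, Dave, Omar, Frank.
Nate, Grace, Omar between them cover only {brown, green, yellow} — a naked triple. Remove those values from Dave, Frank.
Dave must be black (only option left).
No further eliminations apply; Omar can still be any of brown, green.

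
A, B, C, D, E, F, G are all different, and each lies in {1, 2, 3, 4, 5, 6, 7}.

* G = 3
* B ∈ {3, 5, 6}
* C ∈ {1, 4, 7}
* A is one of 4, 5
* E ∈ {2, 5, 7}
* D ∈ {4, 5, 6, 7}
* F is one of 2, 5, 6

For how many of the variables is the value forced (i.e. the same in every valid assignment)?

2

G's domain is down to {3}, so G = 3. So B can't be 3.
The 6 still-open variables draw from only 6 values {1, 2, 4, 5, 6, 7}, so each is used; only C can be 1, hence C = 1.
Determined: C=1, G=3. The other variables each still have more than one consistent value. That makes 2.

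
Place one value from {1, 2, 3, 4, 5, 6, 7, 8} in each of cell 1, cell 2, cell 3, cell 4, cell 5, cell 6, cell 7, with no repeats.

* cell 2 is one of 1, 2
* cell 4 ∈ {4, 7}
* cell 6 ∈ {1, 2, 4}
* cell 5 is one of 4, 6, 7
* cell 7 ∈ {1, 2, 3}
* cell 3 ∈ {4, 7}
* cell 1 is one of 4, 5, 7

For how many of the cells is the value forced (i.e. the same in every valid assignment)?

Among the 7 variables, 3 fits only cell 7 (and all 7 values in {1, 2, 3, 4, 5, 6, 7} must be used), so cell 7 = 3.
The 6 still-open variables draw from only 6 values {1, 2, 4, 5, 6, 7}, so each is used; only cell 1 can be 5, hence cell 1 = 5.
The 5 still-open variables together cover exactly {1, 2, 4, 6, 7} — 5 values for 5 variables — and 6 appears only in cell 5's list, so cell 5 = 6.
cell 3 and cell 4 share exactly the 2 values {4, 7}; by pigeonhole those values go to them, so strike 4, 7 from cell 6.
Determined: cell 1=5, cell 5=6, cell 7=3. The other cells each still have more than one consistent value. That makes 3.

3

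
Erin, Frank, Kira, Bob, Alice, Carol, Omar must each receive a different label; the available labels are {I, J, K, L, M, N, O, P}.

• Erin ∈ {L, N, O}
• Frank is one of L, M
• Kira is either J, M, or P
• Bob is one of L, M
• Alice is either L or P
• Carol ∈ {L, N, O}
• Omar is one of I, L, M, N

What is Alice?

The 7 variables together cover exactly {I, J, L, M, N, O, P} — 7 values for 7 variables — and I appears only in Omar's list, so Omar = I.
The 6 still-open variables draw from only 6 values {J, L, M, N, O, P}, so each is used; only Kira can be J, hence Kira = J.
Among the 5 still-open variables, P fits only Alice (and all 5 values in {L, M, N, O, P} must be used), so Alice = P.

P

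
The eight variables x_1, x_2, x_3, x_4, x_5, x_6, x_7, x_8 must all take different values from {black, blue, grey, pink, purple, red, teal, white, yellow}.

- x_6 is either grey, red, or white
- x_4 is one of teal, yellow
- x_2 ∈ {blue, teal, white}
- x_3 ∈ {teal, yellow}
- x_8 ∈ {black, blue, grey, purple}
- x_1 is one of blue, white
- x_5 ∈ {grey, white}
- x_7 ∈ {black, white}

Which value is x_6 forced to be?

red

The 8 variables draw from only 8 values {black, blue, grey, purple, red, teal, white, yellow}, so each is used; only x_8 can be purple, hence x_8 = purple.
The 7 still-open variables together cover exactly {black, blue, grey, red, teal, white, yellow} — 7 values for 7 variables — and black appears only in x_7's list, so x_7 = black.
The 6 still-open variables draw from only 6 values {blue, grey, red, teal, white, yellow}, so each is used; only x_6 can be red, hence x_6 = red.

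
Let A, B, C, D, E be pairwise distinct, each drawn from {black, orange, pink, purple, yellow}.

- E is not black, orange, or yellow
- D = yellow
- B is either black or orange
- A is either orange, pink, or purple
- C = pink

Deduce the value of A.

C's domain is down to {pink}, so C = pink. Strike pink from A, E.
D has just one choice, so D = yellow.
E must be purple (only option left). So A can't be purple.
So A = orange.

orange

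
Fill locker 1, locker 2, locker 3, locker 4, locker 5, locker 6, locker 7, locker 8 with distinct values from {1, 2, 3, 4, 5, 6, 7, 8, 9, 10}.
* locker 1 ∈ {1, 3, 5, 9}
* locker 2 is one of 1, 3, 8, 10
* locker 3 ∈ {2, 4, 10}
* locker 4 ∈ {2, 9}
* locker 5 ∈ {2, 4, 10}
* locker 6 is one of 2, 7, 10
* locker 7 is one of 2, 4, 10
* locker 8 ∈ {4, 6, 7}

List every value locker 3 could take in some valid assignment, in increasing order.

locker 3, locker 5, locker 7 between them cover only {2, 4, 10} — a naked triple. Remove those values from locker 2, locker 4, locker 6, locker 8.
locker 4's domain is down to {9}, so locker 4 = 9. Eliminate 9 elsewhere: locker 1.
locker 6's domain is down to {7}, so locker 6 = 7. Eliminate 7 elsewhere: locker 8.
locker 8 must be 6 (only option left).
No further eliminations apply; locker 3 can still be any of 2, 4, 10.

2, 4, 10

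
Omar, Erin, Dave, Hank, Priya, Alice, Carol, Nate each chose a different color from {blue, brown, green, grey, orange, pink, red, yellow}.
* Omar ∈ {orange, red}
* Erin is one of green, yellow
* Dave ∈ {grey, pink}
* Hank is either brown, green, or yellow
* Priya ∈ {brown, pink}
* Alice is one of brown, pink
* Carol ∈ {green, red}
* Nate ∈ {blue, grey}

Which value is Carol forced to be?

red

Among the 8 variables, blue fits only Nate (and all 8 values in {blue, brown, green, grey, orange, pink, red, yellow} must be used), so Nate = blue.
Among the 7 still-open variables, grey fits only Dave (and all 7 values in {brown, green, grey, orange, pink, red, yellow} must be used), so Dave = grey.
Among the 6 still-open variables, orange fits only Omar (and all 6 values in {brown, green, orange, pink, red, yellow} must be used), so Omar = orange.
Among the 5 still-open variables, red fits only Carol (and all 5 values in {brown, green, pink, red, yellow} must be used), so Carol = red.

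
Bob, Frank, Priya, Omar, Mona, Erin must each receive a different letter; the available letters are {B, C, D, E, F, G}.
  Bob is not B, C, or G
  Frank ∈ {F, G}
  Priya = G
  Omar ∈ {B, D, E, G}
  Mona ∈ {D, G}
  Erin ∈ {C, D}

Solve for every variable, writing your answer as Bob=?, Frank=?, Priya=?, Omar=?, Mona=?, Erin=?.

Priya has just one choice, so Priya = G. Strike G from Frank, Omar, Mona.
Mona must be D (only option left). Remove D from Bob, Omar, Erin.
Erin's domain is down to {C}, so Erin = C.
Frank has just one choice, so Frank = F. Strike F from Bob.
Bob has just one choice, so Bob = E. Strike E from Omar.
Omar must be B (only option left).

Bob=E, Frank=F, Priya=G, Omar=B, Mona=D, Erin=C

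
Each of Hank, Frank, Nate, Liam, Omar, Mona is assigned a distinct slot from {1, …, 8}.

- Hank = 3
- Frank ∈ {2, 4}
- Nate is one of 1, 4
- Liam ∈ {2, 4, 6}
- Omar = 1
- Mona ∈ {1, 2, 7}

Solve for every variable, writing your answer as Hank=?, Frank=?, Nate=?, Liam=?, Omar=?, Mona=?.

Hank=3, Frank=2, Nate=4, Liam=6, Omar=1, Mona=7

Hank must be 3 (only option left).
Omar has just one choice, so Omar = 1. Remove 1 from Nate, Mona.
Nate must be 4 (only option left). So Frank, Liam can't be 4.
Frank has just one choice, so Frank = 2. Strike 2 from Liam, Mona.
Liam has just one choice, so Liam = 6.
Mona has just one choice, so Mona = 7.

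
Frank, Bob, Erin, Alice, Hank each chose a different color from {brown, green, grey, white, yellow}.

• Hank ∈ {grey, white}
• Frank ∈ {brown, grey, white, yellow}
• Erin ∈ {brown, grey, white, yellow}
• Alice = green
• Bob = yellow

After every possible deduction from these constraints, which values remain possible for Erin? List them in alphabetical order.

brown, grey, white

Bob's domain is down to {yellow}, so Bob = yellow. Strike yellow from Frank, Erin.
Alice's domain is down to {green}, so Alice = green.
No further eliminations apply; Erin can still be any of brown, grey, white.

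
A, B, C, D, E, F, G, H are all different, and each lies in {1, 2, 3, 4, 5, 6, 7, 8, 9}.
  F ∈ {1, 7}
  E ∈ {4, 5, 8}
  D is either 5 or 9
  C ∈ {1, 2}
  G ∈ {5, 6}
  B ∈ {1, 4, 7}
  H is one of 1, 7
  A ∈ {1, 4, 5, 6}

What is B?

4

The 8 variables together cover exactly {1, 2, 4, 5, 6, 7, 8, 9} — 8 values for 8 variables — and 2 appears only in C's list, so C = 2.
Among the 7 still-open variables, 8 fits only E (and all 7 values in {1, 4, 5, 6, 7, 8, 9} must be used), so E = 8.
Among the 6 still-open variables, 9 fits only D (and all 6 values in {1, 4, 5, 6, 7, 9} must be used), so D = 9.
The 2 variables F and H are confined to {1, 7}, which locks those values in; drop them from A, B.
So B = 4.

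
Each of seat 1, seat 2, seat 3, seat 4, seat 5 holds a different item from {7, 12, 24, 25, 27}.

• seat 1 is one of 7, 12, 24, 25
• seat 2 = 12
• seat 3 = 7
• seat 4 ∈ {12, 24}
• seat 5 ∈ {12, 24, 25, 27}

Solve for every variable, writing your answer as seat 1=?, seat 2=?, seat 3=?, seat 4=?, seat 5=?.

seat 2 must be 12 (only option left). Eliminate 12 elsewhere: seat 1, seat 4, seat 5.
seat 3's domain is down to {7}, so seat 3 = 7. Remove 7 from seat 1.
seat 4 must be 24 (only option left). Remove 24 from seat 1, seat 5.
seat 1 has just one choice, so seat 1 = 25. Eliminate 25 elsewhere: seat 5.
seat 5 has just one choice, so seat 5 = 27.

seat 1=25, seat 2=12, seat 3=7, seat 4=24, seat 5=27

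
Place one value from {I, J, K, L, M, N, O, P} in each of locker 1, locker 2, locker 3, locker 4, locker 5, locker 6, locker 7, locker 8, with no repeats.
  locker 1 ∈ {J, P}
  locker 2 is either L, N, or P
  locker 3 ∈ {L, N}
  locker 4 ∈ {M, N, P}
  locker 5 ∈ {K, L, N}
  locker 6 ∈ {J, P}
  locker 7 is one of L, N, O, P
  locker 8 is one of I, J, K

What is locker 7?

O

The 8 variables together cover exactly {I, J, K, L, M, N, O, P} — 8 values for 8 variables — and I appears only in locker 8's list, so locker 8 = I.
The 7 still-open variables draw from only 7 values {J, K, L, M, N, O, P}, so each is used; only locker 5 can be K, hence locker 5 = K.
The 6 still-open variables draw from only 6 values {J, L, M, N, O, P}, so each is used; only locker 4 can be M, hence locker 4 = M.
The 5 still-open variables draw from only 5 values {J, L, N, O, P}, so each is used; only locker 7 can be O, hence locker 7 = O.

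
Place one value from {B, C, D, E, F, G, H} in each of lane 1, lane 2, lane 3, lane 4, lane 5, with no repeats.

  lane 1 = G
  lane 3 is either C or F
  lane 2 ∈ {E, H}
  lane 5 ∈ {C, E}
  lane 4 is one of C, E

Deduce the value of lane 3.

lane 1 must be G (only option left).
The 4 still-open variables draw from only 4 values {C, E, F, H}, so each is used; only lane 3 can be F, hence lane 3 = F.

F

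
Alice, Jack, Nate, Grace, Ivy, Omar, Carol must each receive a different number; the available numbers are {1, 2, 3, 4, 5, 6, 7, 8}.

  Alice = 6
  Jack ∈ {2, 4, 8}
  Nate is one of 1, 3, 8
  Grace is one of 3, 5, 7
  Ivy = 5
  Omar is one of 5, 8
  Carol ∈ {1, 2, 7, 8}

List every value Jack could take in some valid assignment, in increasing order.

2, 4

Alice must be 6 (only option left).
Ivy has just one choice, so Ivy = 5. So Grace, Omar can't be 5.
Omar must be 8 (only option left). So Jack, Nate, Carol can't be 8.
No further eliminations apply; Jack can still be any of 2, 4.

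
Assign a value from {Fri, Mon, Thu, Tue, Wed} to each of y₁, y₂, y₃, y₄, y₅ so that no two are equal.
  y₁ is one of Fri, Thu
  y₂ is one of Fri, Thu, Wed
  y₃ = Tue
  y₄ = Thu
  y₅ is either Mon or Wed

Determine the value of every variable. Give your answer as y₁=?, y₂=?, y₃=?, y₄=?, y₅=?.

y₃'s domain is down to {Tue}, so y₃ = Tue.
That leaves y₄ = Thu. Remove Thu from y₁, y₂.
y₁'s domain is down to {Fri}, so y₁ = Fri. Remove Fri from y₂.
y₂'s domain is down to {Wed}, so y₂ = Wed. Remove Wed from y₅.
That leaves y₅ = Mon.

y₁=Fri, y₂=Wed, y₃=Tue, y₄=Thu, y₅=Mon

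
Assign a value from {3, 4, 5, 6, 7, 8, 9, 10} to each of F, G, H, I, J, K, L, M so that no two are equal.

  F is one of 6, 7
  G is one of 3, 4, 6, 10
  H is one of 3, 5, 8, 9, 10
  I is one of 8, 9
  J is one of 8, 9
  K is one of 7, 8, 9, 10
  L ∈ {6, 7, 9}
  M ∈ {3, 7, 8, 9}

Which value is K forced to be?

10

Among the 8 variables, 4 fits only G (and all 8 values in {3, 4, 5, 6, 7, 8, 9, 10} must be used), so G = 4.
The 7 still-open variables together cover exactly {3, 5, 6, 7, 8, 9, 10} — 7 values for 7 variables — and 5 appears only in H's list, so H = 5.
The 6 still-open variables together cover exactly {3, 6, 7, 8, 9, 10} — 6 values for 6 variables — and 3 appears only in M's list, so M = 3.
The 5 still-open variables draw from only 5 values {6, 7, 8, 9, 10}, so each is used; only K can be 10, hence K = 10.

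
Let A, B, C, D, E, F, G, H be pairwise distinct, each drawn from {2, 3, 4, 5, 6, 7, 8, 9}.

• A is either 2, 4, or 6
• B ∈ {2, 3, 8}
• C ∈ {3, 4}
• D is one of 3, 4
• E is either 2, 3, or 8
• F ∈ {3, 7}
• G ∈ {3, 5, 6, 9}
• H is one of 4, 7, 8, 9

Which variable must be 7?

The 8 variables draw from only 8 values {2, 3, 4, 5, 6, 7, 8, 9}, so each is used; only G can be 5, hence G = 5.
Among the 7 still-open variables, 6 fits only A (and all 7 values in {2, 3, 4, 6, 7, 8, 9} must be used), so A = 6.
The 6 still-open variables draw from only 6 values {2, 3, 4, 7, 8, 9}, so each is used; only H can be 9, hence H = 9.
Among the 5 still-open variables, 7 fits only F (and all 5 values in {2, 3, 4, 7, 8} must be used), so F = 7.

F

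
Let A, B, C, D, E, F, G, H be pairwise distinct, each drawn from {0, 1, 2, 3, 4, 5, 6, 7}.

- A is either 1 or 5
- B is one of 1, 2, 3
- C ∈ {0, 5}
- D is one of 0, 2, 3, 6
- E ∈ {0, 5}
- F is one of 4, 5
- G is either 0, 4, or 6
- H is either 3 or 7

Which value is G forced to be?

The 8 variables draw from only 8 values {0, 1, 2, 3, 4, 5, 6, 7}, so each is used; only H can be 7, hence H = 7.
C and E share exactly the 2 values {0, 5}; by pigeonhole those values go to them, so strike 0, 5 from A, D, F, G.
A has just one choice, so A = 1. Strike 1 from B.
That leaves F = 4. So G can't be 4.
So G = 6.

6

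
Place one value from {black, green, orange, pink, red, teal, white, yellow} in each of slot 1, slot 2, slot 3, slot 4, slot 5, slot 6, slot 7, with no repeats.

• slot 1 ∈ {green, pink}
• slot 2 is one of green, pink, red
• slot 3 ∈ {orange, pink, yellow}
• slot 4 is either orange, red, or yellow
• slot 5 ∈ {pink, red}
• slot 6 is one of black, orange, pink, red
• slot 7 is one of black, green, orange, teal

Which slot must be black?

The 7 variables draw from only 7 values {black, green, orange, pink, red, teal, yellow}, so each is used; only slot 7 can be teal, hence slot 7 = teal.
The 6 still-open variables together cover exactly {black, green, orange, pink, red, yellow} — 6 values for 6 variables — and black appears only in slot 6's list, so slot 6 = black.

slot 6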